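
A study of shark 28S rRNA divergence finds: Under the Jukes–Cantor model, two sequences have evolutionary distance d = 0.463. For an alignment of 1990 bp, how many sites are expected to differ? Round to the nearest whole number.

687

Invert JC69: p = (3/4)(1 − e^(−4d/3)) = 0.75 × (1 − e^(-0.617333)) = 0.75 × (1 − 0.539381) = 0.345464.
Expected differing sites = pL ≈ 0.345464 × 1990 = 687.47336 ≈ 687.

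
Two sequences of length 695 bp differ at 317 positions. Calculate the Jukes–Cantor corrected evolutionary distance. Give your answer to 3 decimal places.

0.703

p = 317/695 ≈ 0.456115.
d = −(3/4) ln(1 − 4p/3) = −0.75 ln(1 − 0.608153) = −0.75 ln(0.391847)
  = −0.75 × (-0.936884) = 0.702663 substitutions/site.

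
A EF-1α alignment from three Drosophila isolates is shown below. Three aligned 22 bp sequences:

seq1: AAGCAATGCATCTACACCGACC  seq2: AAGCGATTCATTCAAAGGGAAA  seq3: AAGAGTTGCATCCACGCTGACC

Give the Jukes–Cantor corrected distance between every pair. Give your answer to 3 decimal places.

seq1–seq2: 9/22 sites differ → p ≈ 0.409091, d = −0.75 ln(1 − 0.545455) = 0.591344 ≈ 0.591.
seq1–seq3: 6/22 sites differ → p ≈ 0.272727, d = −0.75 ln(1 − 0.363636) = 0.338988 ≈ 0.339.
seq2–seq3: 10/22 sites differ → p ≈ 0.454545, d = −0.75 ln(1 − 0.60606) = 0.698667 ≈ 0.699.

d(seq1,seq2) = 0.591, d(seq1,seq3) = 0.339, d(seq2,seq3) = 0.699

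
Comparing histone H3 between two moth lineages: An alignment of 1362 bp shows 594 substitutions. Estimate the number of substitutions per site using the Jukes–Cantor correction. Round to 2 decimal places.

p = 594/1362 ≈ 0.436123.
d = −(3/4) ln(1 − 4p/3) = −0.75 ln(1 − 0.581497) = −0.75 ln(0.418503)
  = −0.75 × (-0.871071) = 0.653303 substitutions/site.

0.65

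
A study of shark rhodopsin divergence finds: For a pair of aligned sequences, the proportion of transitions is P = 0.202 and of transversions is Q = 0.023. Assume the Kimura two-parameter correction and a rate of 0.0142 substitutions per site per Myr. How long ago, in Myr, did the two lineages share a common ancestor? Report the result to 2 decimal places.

Under the Kimura two-parameter model, d = −½ ln(1 − 2P − Q) − ¼ ln(1 − 2Q).
1 − 2P − Q = 0.573, giving −½ ln(0.573) = 0.278435.
1 − 2Q = 0.954, giving −¼ ln(0.954) = 0.011773.
d = 0.278435 + 0.011773 = 0.290208.
Under a molecular clock d = 2μt, so t = d/(2μ) = 0.290208 / (2 × 0.0142) = 10.22 Myr.

10.22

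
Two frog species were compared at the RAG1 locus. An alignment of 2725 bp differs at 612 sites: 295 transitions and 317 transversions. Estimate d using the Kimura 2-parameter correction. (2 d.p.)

P = 295/2725 ≈ 0.108257 and Q = 317/2725 ≈ 0.11633.
Under the Kimura two-parameter model, d = −½ ln(1 − 2P − Q) − ¼ ln(1 − 2Q).
1 − 2P − Q = 0.667156, giving −½ ln(0.667156) = 0.202366.
1 − 2Q = 0.76734, giving −¼ ln(0.76734) = 0.066206.
d = 0.202366 + 0.066206 = 0.268572.

0.27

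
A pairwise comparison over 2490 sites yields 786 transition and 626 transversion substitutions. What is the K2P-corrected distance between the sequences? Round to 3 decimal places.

P = 786/2490 ≈ 0.315663 and Q = 626/2490 ≈ 0.251406.
Under the Kimura two-parameter model, d = −½ ln(1 − 2P − Q) − ¼ ln(1 − 2Q).
1 − 2P − Q = 0.117268, giving −½ ln(0.117268) = 1.071647.
1 − 2Q = 0.497188, giving −¼ ln(0.497188) = 0.174697.
d = 1.071647 + 0.174697 = 1.246344.

1.246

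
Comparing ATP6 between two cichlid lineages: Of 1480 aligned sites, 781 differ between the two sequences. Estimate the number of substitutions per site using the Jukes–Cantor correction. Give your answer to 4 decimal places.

0.9120

p = 781/1480 ≈ 0.527703.
d = −(3/4) ln(1 − 4p/3) = −0.75 ln(1 − 0.703604) = −0.75 ln(0.296396)
  = −0.75 × (-1.216059) = 0.912044 substitutions/site.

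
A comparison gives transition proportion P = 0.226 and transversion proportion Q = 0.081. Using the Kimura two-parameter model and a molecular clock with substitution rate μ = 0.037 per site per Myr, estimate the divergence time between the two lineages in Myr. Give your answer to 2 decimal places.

5.74

Under the Kimura two-parameter model, d = −½ ln(1 − 2P − Q) − ¼ ln(1 − 2Q).
1 − 2P − Q = 0.467, giving −½ ln(0.467) = 0.380713.
1 − 2Q = 0.838, giving −¼ ln(0.838) = 0.044184.
d = 0.380713 + 0.044184 = 0.424897.
Under a molecular clock d = 2μt, so t = d/(2μ) = 0.424897 / (2 × 0.037) = 5.74 Myr.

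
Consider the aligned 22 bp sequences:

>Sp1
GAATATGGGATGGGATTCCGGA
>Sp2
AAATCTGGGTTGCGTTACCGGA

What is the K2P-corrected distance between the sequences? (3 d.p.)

0.343

Of 22 sites, 1 differences are transitions and 5 are transversions, so P = 1/22 ≈ 0.045455 and Q = 5/22 ≈ 0.227273.
Under the Kimura two-parameter model, d = −½ ln(1 − 2P − Q) − ¼ ln(1 − 2Q).
1 − 2P − Q = 0.681817, giving −½ ln(0.681817) = 0.191497.
1 − 2Q = 0.545454, giving −¼ ln(0.545454) = 0.151534.
d = 0.191497 + 0.151534 = 0.343031.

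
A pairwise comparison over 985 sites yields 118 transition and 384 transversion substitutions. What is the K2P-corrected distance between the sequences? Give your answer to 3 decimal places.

0.875

P = 118/985 ≈ 0.119797 and Q = 384/985 ≈ 0.389848.
Under the Kimura two-parameter model, d = −½ ln(1 − 2P − Q) − ¼ ln(1 − 2Q).
1 − 2P − Q = 0.370558, giving −½ ln(0.370558) = 0.496373.
1 − 2Q = 0.220304, giving −¼ ln(0.220304) = 0.378187.
d = 0.496373 + 0.378187 = 0.874560.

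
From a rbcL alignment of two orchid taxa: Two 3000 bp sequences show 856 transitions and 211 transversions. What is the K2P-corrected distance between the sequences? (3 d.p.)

0.550

P = 856/3000 ≈ 0.285333 and Q = 211/3000 ≈ 0.070333.
Under the Kimura two-parameter model, d = −½ ln(1 − 2P − Q) − ¼ ln(1 − 2Q).
1 − 2P − Q = 0.359001, giving −½ ln(0.359001) = 0.512215.
1 − 2Q = 0.859334, giving −¼ ln(0.859334) = 0.037899.
d = 0.512215 + 0.037899 = 0.550114.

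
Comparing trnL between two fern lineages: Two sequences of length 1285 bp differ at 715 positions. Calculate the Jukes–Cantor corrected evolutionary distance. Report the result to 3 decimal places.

1.016

p = 715/1285 ≈ 0.55642.
d = −(3/4) ln(1 − 4p/3) = −0.75 ln(1 − 0.741893) = −0.75 ln(0.258107)
  = −0.75 × (-1.354381) = 1.015786 substitutions/site.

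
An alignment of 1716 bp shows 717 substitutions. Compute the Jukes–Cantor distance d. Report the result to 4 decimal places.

p = 717/1716 ≈ 0.417832.
d = −(3/4) ln(1 − 4p/3) = −0.75 ln(1 − 0.557109) = −0.75 ln(0.442891)
  = −0.75 × (-0.814432) = 0.610824 substitutions/site.

0.6108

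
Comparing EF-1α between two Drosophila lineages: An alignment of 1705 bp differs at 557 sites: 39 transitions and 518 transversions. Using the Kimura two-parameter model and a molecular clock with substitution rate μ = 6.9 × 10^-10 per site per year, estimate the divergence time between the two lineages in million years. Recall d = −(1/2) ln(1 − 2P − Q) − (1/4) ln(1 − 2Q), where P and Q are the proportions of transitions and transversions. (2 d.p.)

P = 39/1705 ≈ 0.022874 and Q = 518/1705 ≈ 0.303812.
Under the Kimura two-parameter model, d = −½ ln(1 − 2P − Q) − ¼ ln(1 − 2Q).
1 − 2P − Q = 0.65044, giving −½ ln(0.65044) = 0.215053.
1 − 2Q = 0.392376, giving −¼ ln(0.392376) = 0.233884.
d = 0.215053 + 0.233884 = 0.448937.
Under a molecular clock d = 2μt, so t = d/(2μ) = 0.448937 / (2 × 6.9 × 10^-10) = 325.32 million years.

325.32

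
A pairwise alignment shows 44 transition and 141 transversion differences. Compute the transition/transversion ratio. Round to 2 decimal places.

R = 44/141 = 0.312056… ≈ 0.31 (to 2 d.p.).

0.31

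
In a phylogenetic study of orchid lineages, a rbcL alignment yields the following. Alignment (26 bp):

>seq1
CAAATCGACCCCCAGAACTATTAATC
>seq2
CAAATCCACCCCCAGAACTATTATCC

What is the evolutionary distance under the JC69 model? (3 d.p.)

0.125

The sequences differ at 3 of 26 sites (7, 24, 25), so p = 3/26 ≈ 0.115385.
d = −(3/4) ln(1 − 4p/3) = −0.75 ln(1 − 0.153847) = −0.75 ln(0.846153)
  = −0.75 × (-0.167055) = 0.125291 substitutions/site.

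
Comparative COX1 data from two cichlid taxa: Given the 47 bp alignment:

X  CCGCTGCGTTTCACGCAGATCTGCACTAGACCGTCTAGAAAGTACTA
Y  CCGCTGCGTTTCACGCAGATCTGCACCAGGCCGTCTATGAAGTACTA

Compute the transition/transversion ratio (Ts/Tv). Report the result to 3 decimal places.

Transitions are A↔G and C↔T; transversions are all other mismatches.
Transitions: 3. Transversions: 1.
R = 3/1 = 3.000.

3.000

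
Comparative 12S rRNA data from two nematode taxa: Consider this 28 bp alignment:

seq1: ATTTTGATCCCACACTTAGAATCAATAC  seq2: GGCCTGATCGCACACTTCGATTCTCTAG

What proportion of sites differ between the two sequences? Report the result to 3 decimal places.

The sequences differ at 10 of 28 positions (sites 1, 2, 3, 4, 10, 18, 21, 24, 25, 28).
p = 10/28 = 0.357142… ≈ 0.357 (to 3 d.p.).

0.357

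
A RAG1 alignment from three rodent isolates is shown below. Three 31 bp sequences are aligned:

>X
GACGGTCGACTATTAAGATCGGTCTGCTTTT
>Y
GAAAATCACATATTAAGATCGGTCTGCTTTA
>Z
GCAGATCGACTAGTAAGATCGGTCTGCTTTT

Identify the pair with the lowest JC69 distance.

X–Y: 7/31 differ, p = 0.226, d = 0.269.
X–Z: 4/31 differ, p = 0.129, d = 0.142.
Y–Z: 7/31 differ, p = 0.226, d = 0.269.
The smallest distance is between X and Z.

X and Z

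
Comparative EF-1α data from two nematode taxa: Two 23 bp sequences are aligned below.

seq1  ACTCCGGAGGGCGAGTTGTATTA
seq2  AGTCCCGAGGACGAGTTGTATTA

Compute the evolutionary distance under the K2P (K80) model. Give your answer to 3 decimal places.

0.143

Of 23 sites, 1 differences are transitions and 2 are transversions, so P = 1/23 ≈ 0.043478 and Q = 2/23 ≈ 0.086957.
Under the Kimura two-parameter model, d = −½ ln(1 − 2P − Q) − ¼ ln(1 − 2Q).
1 − 2P − Q = 0.826087, giving −½ ln(0.826087) = 0.095528.
1 − 2Q = 0.826086, giving −¼ ln(0.826086) = 0.047764.
d = 0.095528 + 0.047764 = 0.143292.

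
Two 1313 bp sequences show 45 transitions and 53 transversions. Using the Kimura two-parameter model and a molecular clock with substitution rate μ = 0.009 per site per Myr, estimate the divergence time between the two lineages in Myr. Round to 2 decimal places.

P = 45/1313 ≈ 0.034273 and Q = 53/1313 ≈ 0.040366.
Under the Kimura two-parameter model, d = −½ ln(1 − 2P − Q) − ¼ ln(1 − 2Q).
1 − 2P − Q = 0.891088, giving −½ ln(0.891088) = 0.057656.
1 − 2Q = 0.919268, giving −¼ ln(0.919268) = 0.021044.
d = 0.057656 + 0.021044 = 0.078700.
Under a molecular clock d = 2μt, so t = d/(2μ) = 0.078700 / (2 × 0.009) = 4.37 Myr.

4.37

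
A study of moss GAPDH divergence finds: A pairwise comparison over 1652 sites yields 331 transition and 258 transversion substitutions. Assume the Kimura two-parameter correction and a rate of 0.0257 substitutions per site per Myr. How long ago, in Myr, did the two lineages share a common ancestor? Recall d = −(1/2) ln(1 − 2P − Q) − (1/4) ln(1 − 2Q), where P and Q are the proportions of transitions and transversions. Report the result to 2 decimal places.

P = 331/1652 ≈ 0.200363 and Q = 258/1652 ≈ 0.156174.
Under the Kimura two-parameter model, d = −½ ln(1 − 2P − Q) − ¼ ln(1 − 2Q).
1 − 2P − Q = 0.4431, giving −½ ln(0.4431) = 0.406980.
1 − 2Q = 0.687652, giving −¼ ln(0.687652) = 0.093618.
d = 0.406980 + 0.093618 = 0.500598.
Under a molecular clock d = 2μt, so t = d/(2μ) = 0.500598 / (2 × 0.0257) = 9.74 Myr.

9.74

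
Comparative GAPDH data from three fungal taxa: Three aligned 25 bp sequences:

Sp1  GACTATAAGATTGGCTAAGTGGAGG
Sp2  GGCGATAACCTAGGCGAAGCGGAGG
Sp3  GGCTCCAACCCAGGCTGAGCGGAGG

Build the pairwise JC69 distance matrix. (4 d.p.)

Sp1–Sp2: 7/25 sites differ → p = 0.28, d = −0.75 ln(1 − 0.373333) = 0.350505 ≈ 0.3505.
Sp1–Sp3: 9/25 sites differ → p = 0.36, d = −0.75 ln(1 − 0.48) = 0.490445 ≈ 0.4904.
Sp2–Sp3: 6/25 sites differ → p = 0.24, d = −0.75 ln(1 − 0.32) = 0.289247 ≈ 0.2892.

d(Sp1,Sp2) = 0.3505, d(Sp1,Sp3) = 0.4904, d(Sp2,Sp3) = 0.2892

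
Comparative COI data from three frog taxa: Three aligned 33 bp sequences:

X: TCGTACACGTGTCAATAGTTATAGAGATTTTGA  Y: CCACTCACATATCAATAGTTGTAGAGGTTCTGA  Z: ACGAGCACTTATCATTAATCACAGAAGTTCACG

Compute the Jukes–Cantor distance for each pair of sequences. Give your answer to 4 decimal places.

d(X,Y) = 0.3390, d(X,Z) = 0.6987, d(Y,Z) = 0.6254

X–Y: 9/33 sites differ → p ≈ 0.272727, d = −0.75 ln(1 − 0.363636) = 0.338988 ≈ 0.3390.
X–Z: 15/33 sites differ → p ≈ 0.454545, d = −0.75 ln(1 − 0.60606) = 0.698667 ≈ 0.6987.
Y–Z: 14/33 sites differ → p ≈ 0.424242, d = −0.75 ln(1 − 0.565656) = 0.625439 ≈ 0.6254.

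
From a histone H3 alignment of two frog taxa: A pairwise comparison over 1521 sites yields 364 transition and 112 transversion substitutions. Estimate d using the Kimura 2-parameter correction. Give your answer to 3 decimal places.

0.442

P = 364/1521 ≈ 0.239316 and Q = 112/1521 ≈ 0.073636.
Under the Kimura two-parameter model, d = −½ ln(1 − 2P − Q) − ¼ ln(1 − 2Q).
1 − 2P − Q = 0.447732, giving −½ ln(0.447732) = 0.401780.
1 − 2Q = 0.852728, giving −¼ ln(0.852728) = 0.039829.
d = 0.401780 + 0.039829 = 0.441609.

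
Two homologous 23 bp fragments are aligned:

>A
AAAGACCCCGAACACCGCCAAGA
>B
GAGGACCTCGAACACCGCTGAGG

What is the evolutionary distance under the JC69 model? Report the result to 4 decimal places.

The sequences differ at 6 of 23 sites (1, 3, 8, 19, 20, 23), so p = 6/23 ≈ 0.26087.
d = −(3/4) ln(1 − 4p/3) = −0.75 ln(1 − 0.347827) = −0.75 ln(0.652173)
  = −0.75 × (-0.427445) = 0.320584 substitutions/site.

0.3206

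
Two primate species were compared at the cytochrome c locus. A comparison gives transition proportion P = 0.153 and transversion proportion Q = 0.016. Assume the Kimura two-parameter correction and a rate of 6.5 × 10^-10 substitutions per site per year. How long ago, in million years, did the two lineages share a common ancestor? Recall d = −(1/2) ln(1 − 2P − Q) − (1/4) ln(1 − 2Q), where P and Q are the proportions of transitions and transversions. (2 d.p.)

155.72

Under the Kimura two-parameter model, d = −½ ln(1 − 2P − Q) − ¼ ln(1 − 2Q).
1 − 2P − Q = 0.678, giving −½ ln(0.678) = 0.194304.
1 − 2Q = 0.968, giving −¼ ln(0.968) = 0.008131.
d = 0.194304 + 0.008131 = 0.202435.
Under a molecular clock d = 2μt, so t = d/(2μ) = 0.202435 / (2 × 6.5 × 10^-10) = 155.72 million years.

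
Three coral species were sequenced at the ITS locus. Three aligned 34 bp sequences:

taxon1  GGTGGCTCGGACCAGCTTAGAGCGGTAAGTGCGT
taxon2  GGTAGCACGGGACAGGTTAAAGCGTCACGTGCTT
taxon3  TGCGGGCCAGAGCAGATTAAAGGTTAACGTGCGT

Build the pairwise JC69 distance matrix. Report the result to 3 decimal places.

d(taxon1,taxon2) = 0.373, d(taxon1,taxon3) = 0.535, d(taxon2,taxon3) = 0.535

taxon1–taxon2: 10/34 sites differ → p ≈ 0.294118, d = −0.75 ln(1 − 0.392157) = 0.373379 ≈ 0.373.
taxon1–taxon3: 13/34 sites differ → p ≈ 0.382353, d = −0.75 ln(1 − 0.509804) = 0.534712 ≈ 0.535.
taxon2–taxon3: 13/34 sites differ → p ≈ 0.382353, d = −0.75 ln(1 − 0.509804) = 0.534712 ≈ 0.535.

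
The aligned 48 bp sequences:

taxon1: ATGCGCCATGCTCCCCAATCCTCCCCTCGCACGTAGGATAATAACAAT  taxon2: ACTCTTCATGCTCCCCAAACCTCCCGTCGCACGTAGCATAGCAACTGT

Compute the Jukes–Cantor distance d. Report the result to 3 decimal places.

0.273

The sequences differ at 11 of 48 sites, so p = 11/48 ≈ 0.229167.
d = −(3/4) ln(1 − 4p/3) = −0.75 ln(1 − 0.305556) = −0.75 ln(0.694444)
  = −0.75 × (-0.364644) = 0.273483 substitutions/site.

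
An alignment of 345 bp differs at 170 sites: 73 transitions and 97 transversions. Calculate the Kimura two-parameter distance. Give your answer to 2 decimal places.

0.82

P = 73/345 ≈ 0.211594 and Q = 97/345 ≈ 0.281159.
Under the Kimura two-parameter model, d = −½ ln(1 − 2P − Q) − ¼ ln(1 − 2Q).
1 − 2P − Q = 0.295653, giving −½ ln(0.295653) = 0.609284.
1 − 2Q = 0.437682, giving −¼ ln(0.437682) = 0.206566.
d = 0.609284 + 0.206566 = 0.815850.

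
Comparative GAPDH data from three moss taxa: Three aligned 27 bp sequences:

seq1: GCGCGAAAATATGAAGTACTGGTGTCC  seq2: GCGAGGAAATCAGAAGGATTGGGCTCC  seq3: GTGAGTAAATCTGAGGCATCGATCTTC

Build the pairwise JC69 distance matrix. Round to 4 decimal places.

seq1–seq2: 8/27 sites differ → p ≈ 0.296296, d = −0.75 ln(1 − 0.395061) = 0.376971 ≈ 0.3770.
seq1–seq3: 11/27 sites differ → p ≈ 0.407407, d = −0.75 ln(1 − 0.543209) = 0.587647 ≈ 0.5876.
seq2–seq3: 9/27 sites differ → p ≈ 0.333333, d = −0.75 ln(1 − 0.444444) = 0.440839 ≈ 0.4408.

d(seq1,seq2) = 0.3770, d(seq1,seq3) = 0.5876, d(seq2,seq3) = 0.4408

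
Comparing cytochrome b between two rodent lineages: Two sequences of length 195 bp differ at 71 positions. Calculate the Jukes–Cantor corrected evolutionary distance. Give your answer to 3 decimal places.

p = 71/195 ≈ 0.364103.
d = −(3/4) ln(1 − 4p/3) = −0.75 ln(1 − 0.485471) = −0.75 ln(0.514529)
  = −0.75 × (-0.664503) = 0.498377 substitutions/site.

0.498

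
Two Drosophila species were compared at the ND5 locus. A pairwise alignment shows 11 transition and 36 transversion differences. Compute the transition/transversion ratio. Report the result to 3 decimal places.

R = 11/36 = 0.305555… ≈ 0.306 (to 3 d.p.).

0.306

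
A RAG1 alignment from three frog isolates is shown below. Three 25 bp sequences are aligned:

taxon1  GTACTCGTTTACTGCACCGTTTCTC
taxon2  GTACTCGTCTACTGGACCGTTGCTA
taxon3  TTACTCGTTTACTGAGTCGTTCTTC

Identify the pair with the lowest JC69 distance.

taxon1–taxon2: 4/25 differ, p = 0.160, d = 0.180.
taxon1–taxon3: 6/25 differ, p = 0.240, d = 0.289.
taxon2–taxon3: 8/25 differ, p = 0.320, d = 0.417.
The smallest distance is between taxon1 and taxon2.

taxon1 and taxon2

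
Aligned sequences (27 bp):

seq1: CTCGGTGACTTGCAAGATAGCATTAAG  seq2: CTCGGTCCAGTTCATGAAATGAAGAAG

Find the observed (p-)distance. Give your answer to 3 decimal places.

The sequences differ at 11 of 27 positions.
p = 11/27 = 0.407407… ≈ 0.407 (to 3 d.p.).

0.407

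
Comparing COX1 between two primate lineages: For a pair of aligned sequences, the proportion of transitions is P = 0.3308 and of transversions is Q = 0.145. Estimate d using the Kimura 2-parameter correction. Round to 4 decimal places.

Under the Kimura two-parameter model, d = −½ ln(1 − 2P − Q) − ¼ ln(1 − 2Q).
1 − 2P − Q = 0.1934, giving −½ ln(0.1934) = 0.821497.
1 − 2Q = 0.71, giving −¼ ln(0.71) = 0.085623.
d = 0.821497 + 0.085623 = 0.907120.

0.9071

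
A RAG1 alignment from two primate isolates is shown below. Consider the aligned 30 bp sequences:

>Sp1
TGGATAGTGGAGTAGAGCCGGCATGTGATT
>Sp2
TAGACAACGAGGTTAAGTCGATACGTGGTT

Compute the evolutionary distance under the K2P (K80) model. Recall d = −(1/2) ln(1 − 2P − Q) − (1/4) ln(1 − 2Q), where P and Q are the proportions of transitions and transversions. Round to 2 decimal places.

Of 30 sites, 12 differences are transitions and 1 are transversions, so P = 12/30 = 0.4 and Q = 1/30 ≈ 0.033333.
Under the Kimura two-parameter model, d = −½ ln(1 − 2P − Q) − ¼ ln(1 − 2Q).
1 − 2P − Q = 0.166667, giving −½ ln(0.166667) = 0.895879.
1 − 2Q = 0.933334, giving −¼ ln(0.933334) = 0.017248.
d = 0.895879 + 0.017248 = 0.913127.

0.91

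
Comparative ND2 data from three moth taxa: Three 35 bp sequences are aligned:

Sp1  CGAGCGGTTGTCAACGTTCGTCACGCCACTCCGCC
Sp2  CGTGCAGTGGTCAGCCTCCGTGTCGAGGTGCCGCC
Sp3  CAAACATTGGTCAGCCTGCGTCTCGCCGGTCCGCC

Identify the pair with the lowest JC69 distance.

Sp2 and Sp3

Sp1–Sp2: 13/35 differ, p = 0.371, d = 0.513.
Sp1–Sp3: 11/35 differ, p = 0.314, d = 0.407.
Sp2–Sp3: 10/35 differ, p = 0.286, d = 0.360.
The smallest distance is between Sp2 and Sp3.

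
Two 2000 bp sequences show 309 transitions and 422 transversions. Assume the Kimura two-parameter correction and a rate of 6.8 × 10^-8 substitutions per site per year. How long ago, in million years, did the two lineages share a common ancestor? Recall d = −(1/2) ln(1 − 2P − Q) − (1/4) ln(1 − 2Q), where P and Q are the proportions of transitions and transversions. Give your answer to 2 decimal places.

P = 309/2000 = 0.1545 and Q = 422/2000 = 0.211.
Under the Kimura two-parameter model, d = −½ ln(1 − 2P − Q) − ¼ ln(1 − 2Q).
1 − 2P − Q = 0.48, giving −½ ln(0.48) = 0.366985.
1 − 2Q = 0.578, giving −¼ ln(0.578) = 0.137045.
d = 0.366985 + 0.137045 = 0.504030.
Under a molecular clock d = 2μt, so t = d/(2μ) = 0.504030 / (2 × 6.8 × 10^-8) = 3.71 million years.

3.71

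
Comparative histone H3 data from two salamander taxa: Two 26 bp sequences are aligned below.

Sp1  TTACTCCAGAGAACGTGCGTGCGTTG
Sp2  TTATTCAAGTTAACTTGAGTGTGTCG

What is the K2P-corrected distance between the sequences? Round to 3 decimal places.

Of 26 sites, 3 differences are transitions and 5 are transversions, so P = 3/26 ≈ 0.115385 and Q = 5/26 ≈ 0.192308.
Under the Kimura two-parameter model, d = −½ ln(1 − 2P − Q) − ¼ ln(1 − 2Q).
1 − 2P − Q = 0.576922, giving −½ ln(0.576922) = 0.275024.
1 − 2Q = 0.615384, giving −¼ ln(0.615384) = 0.121377.
d = 0.275024 + 0.121377 = 0.396401.

0.396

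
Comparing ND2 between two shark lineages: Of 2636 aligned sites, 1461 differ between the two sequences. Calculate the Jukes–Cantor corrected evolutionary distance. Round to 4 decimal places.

1.0074

p = 1461/2636 ≈ 0.554249.
d = −(3/4) ln(1 − 4p/3) = −0.75 ln(1 − 0.738999) = −0.75 ln(0.261001)
  = −0.75 × (-1.343231) = 1.007423 substitutions/site.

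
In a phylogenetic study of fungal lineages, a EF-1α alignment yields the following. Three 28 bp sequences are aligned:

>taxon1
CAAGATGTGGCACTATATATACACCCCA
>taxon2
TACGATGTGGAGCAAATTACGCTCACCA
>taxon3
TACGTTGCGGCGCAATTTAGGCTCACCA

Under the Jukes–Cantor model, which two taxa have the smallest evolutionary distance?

taxon1–taxon2: 11/28 differ, p = 0.393, d = 0.556.
taxon1–taxon3: 11/28 differ, p = 0.393, d = 0.556.
taxon2–taxon3: 5/28 differ, p = 0.179, d = 0.204.
The smallest distance is between taxon2 and taxon3.

taxon2 and taxon3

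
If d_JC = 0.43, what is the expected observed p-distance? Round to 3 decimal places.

0.327

p = (3/4)(1 − e^(−4d/3)) = 0.75 × (1 − e^(-0.573333)) = 0.75 × (1 − 0.563644) = 0.327267.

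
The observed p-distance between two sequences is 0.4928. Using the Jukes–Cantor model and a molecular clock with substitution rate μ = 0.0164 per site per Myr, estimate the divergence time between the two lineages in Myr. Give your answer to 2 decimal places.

d = −(3/4) ln(1 − 4p/3) = −0.75 ln(1 − 0.657067) = −0.75 ln(0.342933)
  = −0.75 × (-1.070220) = 0.802665 substitutions/site.
Under a molecular clock d = 2μt, so t = d/(2μ) = 0.802665 / (2 × 0.0164) = 24.47 Myr.

24.47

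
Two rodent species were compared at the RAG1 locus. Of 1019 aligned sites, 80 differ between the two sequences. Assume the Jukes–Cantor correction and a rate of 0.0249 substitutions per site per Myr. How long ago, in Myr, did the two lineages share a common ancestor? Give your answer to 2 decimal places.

p = 80/1019 ≈ 0.078508.
d = −(3/4) ln(1 − 4p/3) = −0.75 ln(1 − 0.104677) = −0.75 ln(0.895323)
  = −0.75 × (-0.110571) = 0.082928 substitutions/site.
Under a molecular clock d = 2μt, so t = d/(2μ) = 0.082928 / (2 × 0.0249) = 1.67 Myr.

1.67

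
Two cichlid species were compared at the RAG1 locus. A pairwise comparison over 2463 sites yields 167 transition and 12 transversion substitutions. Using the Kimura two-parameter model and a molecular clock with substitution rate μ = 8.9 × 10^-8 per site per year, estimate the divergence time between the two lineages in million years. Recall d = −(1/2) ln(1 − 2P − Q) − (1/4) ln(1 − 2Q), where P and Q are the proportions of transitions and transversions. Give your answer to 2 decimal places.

P = 167/2463 ≈ 0.067803 and Q = 12/2463 ≈ 0.004872.
Under the Kimura two-parameter model, d = −½ ln(1 − 2P − Q) − ¼ ln(1 − 2Q).
1 − 2P − Q = 0.859522, giving −½ ln(0.859522) = 0.075689.
1 − 2Q = 0.990256, giving −¼ ln(0.990256) = 0.002448.
d = 0.075689 + 0.002448 = 0.078137.
Under a molecular clock d = 2μt, so t = d/(2μ) = 0.078137 / (2 × 8.9 × 10^-8) = 0.44 million years.

0.44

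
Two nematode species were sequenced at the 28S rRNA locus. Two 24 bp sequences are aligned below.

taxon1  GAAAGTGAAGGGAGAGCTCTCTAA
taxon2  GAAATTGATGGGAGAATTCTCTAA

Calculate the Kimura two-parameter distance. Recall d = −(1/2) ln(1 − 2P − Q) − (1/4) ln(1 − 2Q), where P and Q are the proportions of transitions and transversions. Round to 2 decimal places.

0.19

Of 24 sites, 2 differences are transitions and 2 are transversions, so P = 2/24 ≈ 0.083333 and Q = 2/24 ≈ 0.083333.
Under the Kimura two-parameter model, d = −½ ln(1 − 2P − Q) − ¼ ln(1 − 2Q).
1 − 2P − Q = 0.750001, giving −½ ln(0.750001) = 0.143840.
1 − 2Q = 0.833334, giving −¼ ln(0.833334) = 0.045580.
d = 0.143840 + 0.045580 = 0.189420.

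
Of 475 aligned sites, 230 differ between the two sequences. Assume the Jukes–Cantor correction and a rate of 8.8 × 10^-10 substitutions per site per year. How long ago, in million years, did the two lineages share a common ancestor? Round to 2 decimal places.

p = 230/475 ≈ 0.484211.
d = −(3/4) ln(1 − 4p/3) = −0.75 ln(1 − 0.645615) = −0.75 ln(0.354385)
  = −0.75 × (-1.037371) = 0.778028 substitutions/site.
Under a molecular clock d = 2μt, so t = d/(2μ) = 0.778028 / (2 × 8.8 × 10^-10) = 442.06 million years.

442.06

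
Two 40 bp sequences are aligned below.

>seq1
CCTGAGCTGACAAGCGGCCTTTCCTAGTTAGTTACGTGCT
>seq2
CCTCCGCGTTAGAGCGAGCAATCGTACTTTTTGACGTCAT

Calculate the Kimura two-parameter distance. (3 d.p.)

Of 40 sites, 2 differences are transitions and 16 are transversions, so P = 2/40 = 0.05 and Q = 16/40 = 0.4.
Under the Kimura two-parameter model, d = −½ ln(1 − 2P − Q) − ¼ ln(1 − 2Q).
1 − 2P − Q = 0.5, giving −½ ln(0.5) = 0.346574.
1 − 2Q = 0.2, giving −¼ ln(0.2) = 0.402359.
d = 0.346574 + 0.402359 = 0.748933.

0.749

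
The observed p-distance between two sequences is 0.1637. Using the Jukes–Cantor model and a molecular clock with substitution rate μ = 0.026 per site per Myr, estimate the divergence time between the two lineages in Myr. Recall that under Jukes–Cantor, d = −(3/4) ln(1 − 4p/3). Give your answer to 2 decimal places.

3.55

d = −(3/4) ln(1 − 4p/3) = −0.75 ln(1 − 0.218267) = −0.75 ln(0.781733)
  = −0.75 × (-0.246242) = 0.184682 substitutions/site.
Under a molecular clock d = 2μt, so t = d/(2μ) = 0.184682 / (2 × 0.026) = 3.55 Myr.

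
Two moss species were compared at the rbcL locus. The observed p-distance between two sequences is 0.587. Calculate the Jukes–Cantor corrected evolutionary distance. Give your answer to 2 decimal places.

1.14

d = −(3/4) ln(1 − 4p/3) = −0.75 ln(1 − 0.782667) = −0.75 ln(0.217333)
  = −0.75 × (-1.526325) = 1.144744 substitutions/site.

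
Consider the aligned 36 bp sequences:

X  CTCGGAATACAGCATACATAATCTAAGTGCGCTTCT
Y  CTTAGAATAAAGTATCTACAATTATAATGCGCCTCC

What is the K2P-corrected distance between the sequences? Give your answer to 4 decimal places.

Of 36 sites, 9 differences are transitions and 4 are transversions, so P = 9/36 = 0.25 and Q = 4/36 ≈ 0.111111.
Under the Kimura two-parameter model, d = −½ ln(1 − 2P − Q) − ¼ ln(1 − 2Q).
1 − 2P − Q = 0.388889, giving −½ ln(0.388889) = 0.472231.
1 − 2Q = 0.777778, giving −¼ ln(0.777778) = 0.062829.
d = 0.472231 + 0.062829 = 0.535060.

0.5351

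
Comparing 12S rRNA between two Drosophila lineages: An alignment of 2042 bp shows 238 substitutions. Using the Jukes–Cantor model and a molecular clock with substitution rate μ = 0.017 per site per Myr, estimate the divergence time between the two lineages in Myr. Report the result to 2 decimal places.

3.73

p = 238/2042 ≈ 0.116552.
d = −(3/4) ln(1 − 4p/3) = −0.75 ln(1 − 0.155403) = −0.75 ln(0.844597)
  = −0.75 × (-0.168896) = 0.126672 substitutions/site.
Under a molecular clock d = 2μt, so t = d/(2μ) = 0.126672 / (2 × 0.017) = 3.73 Myr.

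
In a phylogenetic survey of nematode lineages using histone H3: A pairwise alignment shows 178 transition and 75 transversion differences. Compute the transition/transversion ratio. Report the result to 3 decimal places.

2.373

R = 178/75 = 2.373333… ≈ 2.373 (to 3 d.p.).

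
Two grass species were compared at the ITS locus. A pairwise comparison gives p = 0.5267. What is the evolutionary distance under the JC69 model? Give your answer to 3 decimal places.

d = −(3/4) ln(1 − 4p/3) = −0.75 ln(1 − 0.702267) = −0.75 ln(0.297733)
  = −0.75 × (-1.211558) = 0.908669 substitutions/site.

0.909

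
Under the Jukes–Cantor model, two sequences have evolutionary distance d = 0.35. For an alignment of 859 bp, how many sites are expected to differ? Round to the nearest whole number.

Invert JC69: p = (3/4)(1 − e^(−4d/3)) = 0.75 × (1 − e^(-0.466667)) = 0.75 × (1 − 0.627089) = 0.279683.
Expected differing sites = pL ≈ 0.279683 × 859 = 240.247697 ≈ 240.

240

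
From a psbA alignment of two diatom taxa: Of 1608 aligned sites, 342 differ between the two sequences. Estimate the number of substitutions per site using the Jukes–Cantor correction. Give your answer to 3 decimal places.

p = 342/1608 ≈ 0.212687.
d = −(3/4) ln(1 − 4p/3) = −0.75 ln(1 − 0.283583) = −0.75 ln(0.716417)
  = −0.75 × (-0.333493) = 0.250120 substitutions/site.

0.250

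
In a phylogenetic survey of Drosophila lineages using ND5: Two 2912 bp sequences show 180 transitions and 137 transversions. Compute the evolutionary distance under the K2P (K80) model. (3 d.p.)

0.118

P = 180/2912 ≈ 0.061813 and Q = 137/2912 ≈ 0.047047.
Under the Kimura two-parameter model, d = −½ ln(1 − 2P − Q) − ¼ ln(1 − 2Q).
1 − 2P − Q = 0.829327, giving −½ ln(0.829327) = 0.093570.
1 − 2Q = 0.905906, giving −¼ ln(0.905906) = 0.024705.
d = 0.093570 + 0.024705 = 0.118275.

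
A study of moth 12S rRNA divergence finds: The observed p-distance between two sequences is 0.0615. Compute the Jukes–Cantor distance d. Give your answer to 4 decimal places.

0.0642

d = −(3/4) ln(1 − 4p/3) = −0.75 ln(1 − 0.082) = −0.75 ln(0.918)
  = −0.75 × (-0.085558) = 0.064169 substitutions/site.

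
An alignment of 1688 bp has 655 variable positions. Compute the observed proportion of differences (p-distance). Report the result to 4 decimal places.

0.3880

p = 655/1688 = 0.388033… ≈ 0.3880 (to 4 d.p.).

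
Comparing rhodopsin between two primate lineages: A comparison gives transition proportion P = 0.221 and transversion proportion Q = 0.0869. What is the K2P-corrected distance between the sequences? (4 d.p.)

Under the Kimura two-parameter model, d = −½ ln(1 − 2P − Q) − ¼ ln(1 − 2Q).
1 − 2P − Q = 0.4711, giving −½ ln(0.4711) = 0.376342.
1 − 2Q = 0.8262, giving −¼ ln(0.8262) = 0.047730.
d = 0.376342 + 0.047730 = 0.424072.

0.4241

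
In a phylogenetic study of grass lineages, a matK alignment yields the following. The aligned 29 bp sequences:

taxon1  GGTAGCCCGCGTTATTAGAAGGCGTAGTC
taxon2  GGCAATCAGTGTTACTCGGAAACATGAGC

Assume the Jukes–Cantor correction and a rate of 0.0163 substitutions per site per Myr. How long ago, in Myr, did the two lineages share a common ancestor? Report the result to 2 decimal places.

23.74

The sequences differ at 14 of 29 sites, so p = 14/29 ≈ 0.482759.
d = −(3/4) ln(1 − 4p/3) = −0.75 ln(1 − 0.643679) = −0.75 ln(0.356321)
  = −0.75 × (-1.031923) = 0.773942 substitutions/site.
Under a molecular clock d = 2μt, so t = d/(2μ) = 0.773942 / (2 × 0.0163) = 23.74 Myr.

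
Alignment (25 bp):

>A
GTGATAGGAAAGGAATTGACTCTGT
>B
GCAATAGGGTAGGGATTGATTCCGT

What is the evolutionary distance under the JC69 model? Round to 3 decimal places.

The sequences differ at 7 of 25 sites (2, 3, 9, 10, 14, 20, 23), so p = 7/25 = 0.28.
d = −(3/4) ln(1 − 4p/3) = −0.75 ln(1 − 0.373333) = −0.75 ln(0.626667)
  = −0.75 × (-0.467340) = 0.350505 substitutions/site.

0.351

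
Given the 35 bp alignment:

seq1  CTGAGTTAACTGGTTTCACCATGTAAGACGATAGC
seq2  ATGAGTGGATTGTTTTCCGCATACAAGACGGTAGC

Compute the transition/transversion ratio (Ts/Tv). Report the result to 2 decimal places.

Transitions are A↔G and C↔T; transversions are all other mismatches.
Transitions: 5. Transversions: 5.
R = 5/5 = 1.00.

1.00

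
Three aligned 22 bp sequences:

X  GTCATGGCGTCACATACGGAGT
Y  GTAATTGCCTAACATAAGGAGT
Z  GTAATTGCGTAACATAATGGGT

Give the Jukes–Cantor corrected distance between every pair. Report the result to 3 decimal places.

X–Y: 5/22 sites differ → p ≈ 0.227273, d = −0.75 ln(1 − 0.303031) = 0.270761 ≈ 0.271.
X–Z: 6/22 sites differ → p ≈ 0.272727, d = −0.75 ln(1 − 0.363636) = 0.338988 ≈ 0.339.
Y–Z: 3/22 sites differ → p ≈ 0.136364, d = −0.75 ln(1 − 0.181819) = 0.150504 ≈ 0.151.

d(X,Y) = 0.271, d(X,Z) = 0.339, d(Y,Z) = 0.151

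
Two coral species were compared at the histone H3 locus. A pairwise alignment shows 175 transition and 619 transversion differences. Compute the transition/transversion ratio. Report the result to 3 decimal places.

R = 175/619 = 0.282714… ≈ 0.283 (to 3 d.p.).

0.283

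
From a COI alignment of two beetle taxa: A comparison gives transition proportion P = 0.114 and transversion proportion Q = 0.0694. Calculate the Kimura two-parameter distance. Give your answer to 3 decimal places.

0.214

Under the Kimura two-parameter model, d = −½ ln(1 − 2P − Q) − ¼ ln(1 − 2Q).
1 − 2P − Q = 0.7026, giving −½ ln(0.7026) = 0.176484.
1 − 2Q = 0.8612, giving −¼ ln(0.8612) = 0.037357.
d = 0.176484 + 0.037357 = 0.213841.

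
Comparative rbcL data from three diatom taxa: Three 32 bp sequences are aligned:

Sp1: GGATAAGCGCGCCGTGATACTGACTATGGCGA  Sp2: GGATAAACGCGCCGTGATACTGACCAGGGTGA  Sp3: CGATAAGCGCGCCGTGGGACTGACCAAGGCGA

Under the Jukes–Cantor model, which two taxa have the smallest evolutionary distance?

Sp1–Sp2: 4/32 differ, p = 0.125, d = 0.137.
Sp1–Sp3: 5/32 differ, p = 0.156, d = 0.175.
Sp2–Sp3: 6/32 differ, p = 0.188, d = 0.216.
The smallest distance is between Sp1 and Sp2.

Sp1 and Sp2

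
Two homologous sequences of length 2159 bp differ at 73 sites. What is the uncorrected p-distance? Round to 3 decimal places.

p = 73/2159 = 0.033811… ≈ 0.034 (to 3 d.p.).

0.034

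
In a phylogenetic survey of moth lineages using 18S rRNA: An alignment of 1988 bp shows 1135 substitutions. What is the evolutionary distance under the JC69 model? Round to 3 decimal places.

p = 1135/1988 ≈ 0.570926.
d = −(3/4) ln(1 − 4p/3) = −0.75 ln(1 − 0.761235) = −0.75 ln(0.238765)
  = −0.75 × (-1.432275) = 1.074206 substitutions/site.

1.074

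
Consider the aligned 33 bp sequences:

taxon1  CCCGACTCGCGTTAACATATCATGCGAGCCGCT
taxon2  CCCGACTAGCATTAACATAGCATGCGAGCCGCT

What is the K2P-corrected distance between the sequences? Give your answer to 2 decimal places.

Of 33 sites, 1 differences are transitions and 2 are transversions, so P = 1/33 ≈ 0.030303 and Q = 2/33 ≈ 0.060606.
Under the Kimura two-parameter model, d = −½ ln(1 − 2P − Q) − ¼ ln(1 − 2Q).
1 − 2P − Q = 0.878788, giving −½ ln(0.878788) = 0.064606.
1 − 2Q = 0.878788, giving −¼ ln(0.878788) = 0.032303.
d = 0.064606 + 0.032303 = 0.096909.

0.10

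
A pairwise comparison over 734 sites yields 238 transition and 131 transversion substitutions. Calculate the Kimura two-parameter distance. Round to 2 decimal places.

0.99

P = 238/734 ≈ 0.324251 and Q = 131/734 ≈ 0.178474.
Under the Kimura two-parameter model, d = −½ ln(1 − 2P − Q) − ¼ ln(1 − 2Q).
1 − 2P − Q = 0.173024, giving −½ ln(0.173024) = 0.877162.
1 − 2Q = 0.643052, giving −¼ ln(0.643052) = 0.110382.
d = 0.877162 + 0.110382 = 0.987544.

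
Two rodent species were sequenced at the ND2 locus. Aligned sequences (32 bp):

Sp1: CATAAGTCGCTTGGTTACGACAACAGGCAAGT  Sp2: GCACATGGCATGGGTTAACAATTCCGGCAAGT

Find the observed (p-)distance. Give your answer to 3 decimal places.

The sequences differ at 16 of 32 positions.
p = 16/32 = 0.500.

0.500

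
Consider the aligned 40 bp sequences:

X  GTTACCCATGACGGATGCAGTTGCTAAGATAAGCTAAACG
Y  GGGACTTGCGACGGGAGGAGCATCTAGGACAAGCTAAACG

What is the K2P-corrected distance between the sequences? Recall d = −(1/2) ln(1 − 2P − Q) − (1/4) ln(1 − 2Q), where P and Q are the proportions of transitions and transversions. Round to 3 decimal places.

Of 40 sites, 8 differences are transitions and 6 are transversions, so P = 8/40 = 0.2 and Q = 6/40 = 0.15.
Under the Kimura two-parameter model, d = −½ ln(1 − 2P − Q) − ¼ ln(1 − 2Q).
1 − 2P − Q = 0.45, giving −½ ln(0.45) = 0.399254.
1 − 2Q = 0.7, giving −¼ ln(0.7) = 0.089169.
d = 0.399254 + 0.089169 = 0.488423.

0.488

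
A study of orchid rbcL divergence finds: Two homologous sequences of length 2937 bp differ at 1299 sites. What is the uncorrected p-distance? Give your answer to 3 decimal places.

p = 1299/2937 = 0.442288… ≈ 0.442 (to 3 d.p.).

0.442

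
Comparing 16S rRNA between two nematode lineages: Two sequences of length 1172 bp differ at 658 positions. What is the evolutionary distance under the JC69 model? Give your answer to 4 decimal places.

1.0355

p = 658/1172 ≈ 0.561433.
d = −(3/4) ln(1 − 4p/3) = −0.75 ln(1 − 0.748577) = −0.75 ln(0.251423)
  = −0.75 × (-1.380618) = 1.035464 substitutions/site.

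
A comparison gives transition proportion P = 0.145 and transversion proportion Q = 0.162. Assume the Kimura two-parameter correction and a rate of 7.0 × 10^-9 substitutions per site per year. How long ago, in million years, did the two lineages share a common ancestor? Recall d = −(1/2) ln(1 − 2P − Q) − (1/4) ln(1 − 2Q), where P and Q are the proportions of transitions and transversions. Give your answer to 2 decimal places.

28.47

Under the Kimura two-parameter model, d = −½ ln(1 − 2P − Q) − ¼ ln(1 − 2Q).
1 − 2P − Q = 0.548, giving −½ ln(0.548) = 0.300740.
1 − 2Q = 0.676, giving −¼ ln(0.676) = 0.097891.
d = 0.300740 + 0.097891 = 0.398631.
Under a molecular clock d = 2μt, so t = d/(2μ) = 0.398631 / (2 × 7.0 × 10^-9) = 28.47 million years.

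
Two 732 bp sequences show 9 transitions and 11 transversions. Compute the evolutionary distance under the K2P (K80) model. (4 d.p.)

0.0278

P = 9/732 ≈ 0.012295 and Q = 11/732 ≈ 0.015027.
Under the Kimura two-parameter model, d = −½ ln(1 − 2P − Q) − ¼ ln(1 − 2Q).
1 − 2P − Q = 0.960383, giving −½ ln(0.960383) = 0.020212.
1 − 2Q = 0.969946, giving −¼ ln(0.969946) = 0.007629.
d = 0.020212 + 0.007629 = 0.027841.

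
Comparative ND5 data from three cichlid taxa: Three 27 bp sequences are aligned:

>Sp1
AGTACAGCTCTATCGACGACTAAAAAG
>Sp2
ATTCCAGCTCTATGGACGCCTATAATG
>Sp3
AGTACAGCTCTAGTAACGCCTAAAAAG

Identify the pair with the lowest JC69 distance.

Sp1 and Sp3

Sp1–Sp2: 6/27 differ, p = 0.222, d = 0.264.
Sp1–Sp3: 4/27 differ, p = 0.148, d = 0.165.
Sp2–Sp3: 7/27 differ, p = 0.259, d = 0.318.
The smallest distance is between Sp1 and Sp3.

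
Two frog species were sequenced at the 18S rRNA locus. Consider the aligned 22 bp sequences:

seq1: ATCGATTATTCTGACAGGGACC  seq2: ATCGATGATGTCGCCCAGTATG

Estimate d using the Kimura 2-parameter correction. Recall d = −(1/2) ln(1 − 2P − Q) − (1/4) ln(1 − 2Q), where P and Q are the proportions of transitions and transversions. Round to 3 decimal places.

Of 22 sites, 4 differences are transitions and 6 are transversions, so P = 4/22 ≈ 0.181818 and Q = 6/22 ≈ 0.272727.
Under the Kimura two-parameter model, d = −½ ln(1 − 2P − Q) − ¼ ln(1 − 2Q).
1 − 2P − Q = 0.363637, giving −½ ln(0.363637) = 0.505800.
1 − 2Q = 0.454546, giving −¼ ln(0.454546) = 0.197114.
d = 0.505800 + 0.197114 = 0.702914.

0.703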